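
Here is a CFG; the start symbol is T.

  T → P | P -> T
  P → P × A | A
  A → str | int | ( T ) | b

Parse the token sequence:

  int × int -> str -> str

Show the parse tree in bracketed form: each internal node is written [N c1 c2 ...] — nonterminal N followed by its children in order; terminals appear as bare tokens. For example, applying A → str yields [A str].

T
P -> T
P × A -> T
A × A -> T
int × A -> T
int × int -> T
int × int -> P -> T
int × int -> A -> T
int × int -> str -> T
int × int -> str -> P
int × int -> str -> A
int × int -> str -> str

[T [P [P [A int]] × [A int]] -> [T [P [A str]] -> [T [P [A str]]]]]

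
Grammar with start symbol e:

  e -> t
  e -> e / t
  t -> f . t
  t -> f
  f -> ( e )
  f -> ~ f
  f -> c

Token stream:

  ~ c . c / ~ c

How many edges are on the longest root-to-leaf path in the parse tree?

5

[e [e [t [f ~ [f c]] . [t [f c]]]] / [t [f ~ [f c]]]]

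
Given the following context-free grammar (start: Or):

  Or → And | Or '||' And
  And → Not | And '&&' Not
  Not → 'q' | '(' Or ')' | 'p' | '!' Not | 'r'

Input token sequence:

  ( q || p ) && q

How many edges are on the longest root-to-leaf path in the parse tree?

[Or [And [And [Not ( [Or [Or [And [Not q]]] || [And [Not p]]] )]] && [Not q]]]

8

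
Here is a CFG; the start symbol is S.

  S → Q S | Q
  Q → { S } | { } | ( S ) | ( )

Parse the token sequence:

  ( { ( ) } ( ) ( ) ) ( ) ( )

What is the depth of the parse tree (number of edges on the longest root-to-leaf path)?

[S [Q ( [S [Q { [S [Q ( )]] }] [S [Q ( )] [S [Q ( )]]]] )] [S [Q ( )] [S [Q ( )]]]]

6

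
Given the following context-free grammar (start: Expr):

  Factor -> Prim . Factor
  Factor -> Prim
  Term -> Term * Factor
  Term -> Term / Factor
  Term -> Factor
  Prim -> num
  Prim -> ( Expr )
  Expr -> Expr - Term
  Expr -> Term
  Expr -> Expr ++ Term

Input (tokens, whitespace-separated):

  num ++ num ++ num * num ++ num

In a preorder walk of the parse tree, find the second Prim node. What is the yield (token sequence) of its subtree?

num

[Expr [Expr [Expr [Expr [Term [Factor [Prim num]]]] ++ [Term [Factor [Prim num]]]] ++ [Term [Term [Factor [Prim num]]] * [Factor [Prim num]]]] ++ [Term [Factor [Prim num]]]]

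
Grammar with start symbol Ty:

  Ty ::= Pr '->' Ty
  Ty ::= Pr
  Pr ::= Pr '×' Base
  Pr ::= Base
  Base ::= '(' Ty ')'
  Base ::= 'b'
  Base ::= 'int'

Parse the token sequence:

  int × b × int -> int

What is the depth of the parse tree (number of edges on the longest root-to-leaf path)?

[Ty [Pr [Pr [Pr [Base int]] × [Base b]] × [Base int]] -> [Ty [Pr [Base int]]]]

5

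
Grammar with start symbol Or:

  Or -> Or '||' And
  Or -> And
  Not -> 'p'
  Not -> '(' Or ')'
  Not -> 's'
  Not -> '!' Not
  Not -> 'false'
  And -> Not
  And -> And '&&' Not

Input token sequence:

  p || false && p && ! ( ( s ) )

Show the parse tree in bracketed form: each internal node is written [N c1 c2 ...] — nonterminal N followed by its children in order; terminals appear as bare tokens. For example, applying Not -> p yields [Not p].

[Or [Or [And [Not p]]] || [And [And [And [Not false]] && [Not p]] && [Not ! [Not ( [Or [And [Not ( [Or [And [Not s]]] )]]] )]]]]

Or
Or || And
And || And
Not || And
p || And
p || And && Not
p || And && Not && Not
p || Not && Not && Not
p || false && Not && Not
p || false && p && Not
p || false && p && ! Not
p || false && p && ! ( Or )
p || false && p && ! ( And )
p || false && p && ! ( Not )
p || false && p && ! ( ( Or ) )
p || false && p && ! ( ( And ) )
p || false && p && ! ( ( Not ) )
p || false && p && ! ( ( s ) )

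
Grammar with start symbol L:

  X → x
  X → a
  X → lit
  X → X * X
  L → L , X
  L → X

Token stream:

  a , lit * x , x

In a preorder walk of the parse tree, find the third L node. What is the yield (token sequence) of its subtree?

a

[L [L [L [X a]] , [X [X lit] * [X x]]] , [X x]]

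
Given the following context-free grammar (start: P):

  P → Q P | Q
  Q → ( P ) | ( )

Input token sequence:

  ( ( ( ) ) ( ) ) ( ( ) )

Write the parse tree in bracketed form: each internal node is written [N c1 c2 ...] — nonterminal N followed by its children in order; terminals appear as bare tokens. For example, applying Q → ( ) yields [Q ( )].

P
Q P
( P ) P
( Q P ) P
( ( P ) P ) P
( ( Q ) P ) P
( ( ( ) ) P ) P
( ( ( ) ) Q ) P
( ( ( ) ) ( ) ) P
( ( ( ) ) ( ) ) Q
( ( ( ) ) ( ) ) ( P )
( ( ( ) ) ( ) ) ( Q )
( ( ( ) ) ( ) ) ( ( ) )

[P [Q ( [P [Q ( [P [Q ( )]] )] [P [Q ( )]]] )] [P [Q ( [P [Q ( )]] )]]]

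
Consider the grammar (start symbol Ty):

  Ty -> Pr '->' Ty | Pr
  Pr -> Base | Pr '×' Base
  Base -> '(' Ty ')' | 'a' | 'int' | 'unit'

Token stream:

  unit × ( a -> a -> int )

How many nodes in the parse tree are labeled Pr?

5

[Ty [Pr [Pr [Base unit]] × [Base ( [Ty [Pr [Base a]] -> [Ty [Pr [Base a]] -> [Ty [Pr [Base int]]]]] )]]]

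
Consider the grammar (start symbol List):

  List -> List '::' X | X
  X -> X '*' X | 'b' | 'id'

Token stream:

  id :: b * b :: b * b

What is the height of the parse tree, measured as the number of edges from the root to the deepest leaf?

[List [List [List [X id]] :: [X [X b] * [X b]]] :: [X [X b] * [X b]]]

4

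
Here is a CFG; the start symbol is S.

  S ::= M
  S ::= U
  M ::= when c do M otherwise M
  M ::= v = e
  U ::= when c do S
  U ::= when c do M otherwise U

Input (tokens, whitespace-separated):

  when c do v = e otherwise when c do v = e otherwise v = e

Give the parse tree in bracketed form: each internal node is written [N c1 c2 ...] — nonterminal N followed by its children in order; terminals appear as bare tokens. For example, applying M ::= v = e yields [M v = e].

[S [M when c do [M v = e] otherwise [M when c do [M v = e] otherwise [M v = e]]]]

S
M
when c do M otherwise M
when c do v = e otherwise M
when c do v = e otherwise when c do M otherwise M
when c do v = e otherwise when c do v = e otherwise M
when c do v = e otherwise when c do v = e otherwise v = e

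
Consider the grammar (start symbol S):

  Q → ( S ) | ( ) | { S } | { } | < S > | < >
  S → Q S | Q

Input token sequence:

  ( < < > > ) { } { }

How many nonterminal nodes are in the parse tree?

[S [Q ( [S [Q < [S [Q < >]] >]] )] [S [Q { }] [S [Q { }]]]]

10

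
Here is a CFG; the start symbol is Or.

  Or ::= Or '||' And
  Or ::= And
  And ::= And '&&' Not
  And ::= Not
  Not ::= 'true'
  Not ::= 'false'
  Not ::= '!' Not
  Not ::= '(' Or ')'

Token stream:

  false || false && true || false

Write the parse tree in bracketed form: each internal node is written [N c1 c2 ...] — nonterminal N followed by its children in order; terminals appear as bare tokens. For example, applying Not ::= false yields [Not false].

Or
Or || And
Or || And || And
And || And || And
Not || And || And
false || And || And
false || And && Not || And
false || Not && Not || And
false || false && Not || And
false || false && true || And
false || false && true || Not
false || false && true || false

[Or [Or [Or [And [Not false]]] || [And [And [Not false]] && [Not true]]] || [And [Not false]]]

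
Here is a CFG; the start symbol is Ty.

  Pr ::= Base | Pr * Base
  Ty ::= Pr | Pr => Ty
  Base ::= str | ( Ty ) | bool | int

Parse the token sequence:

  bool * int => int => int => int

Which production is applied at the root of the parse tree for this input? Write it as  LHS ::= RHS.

Ty ::= Pr => Ty

[Ty [Pr [Pr [Base bool]] * [Base int]] => [Ty [Pr [Base int]] => [Ty [Pr [Base int]] => [Ty [Pr [Base int]]]]]]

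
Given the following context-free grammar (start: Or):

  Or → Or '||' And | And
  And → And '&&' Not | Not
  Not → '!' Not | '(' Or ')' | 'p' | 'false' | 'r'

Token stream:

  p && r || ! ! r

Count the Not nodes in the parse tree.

5

[Or [Or [And [And [Not p]] && [Not r]]] || [And [Not ! [Not ! [Not r]]]]]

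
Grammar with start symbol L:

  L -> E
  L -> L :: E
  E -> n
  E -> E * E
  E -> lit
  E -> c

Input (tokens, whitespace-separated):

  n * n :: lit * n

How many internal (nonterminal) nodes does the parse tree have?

[L [L [E [E n] * [E n]]] :: [E [E lit] * [E n]]]

8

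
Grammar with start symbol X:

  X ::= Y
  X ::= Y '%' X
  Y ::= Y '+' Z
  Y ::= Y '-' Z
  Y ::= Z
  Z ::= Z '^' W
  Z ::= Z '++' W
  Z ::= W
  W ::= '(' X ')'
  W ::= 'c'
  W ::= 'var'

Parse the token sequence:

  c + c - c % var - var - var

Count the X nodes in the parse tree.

2

[X [Y [Y [Y [Z [W c]]] + [Z [W c]]] - [Z [W c]]] % [X [Y [Y [Y [Z [W var]]] - [Z [W var]]] - [Z [W var]]]]]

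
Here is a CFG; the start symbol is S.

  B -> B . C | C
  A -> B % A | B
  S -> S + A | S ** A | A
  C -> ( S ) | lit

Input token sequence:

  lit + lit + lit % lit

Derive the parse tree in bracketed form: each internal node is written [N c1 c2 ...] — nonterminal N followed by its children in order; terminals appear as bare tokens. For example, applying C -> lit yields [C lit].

[S [S [S [A [B [C lit]]]] + [A [B [C lit]]]] + [A [B [C lit]] % [A [B [C lit]]]]]

S
S + A
S + A + A
A + A + A
B + A + A
C + A + A
lit + A + A
lit + B + A
lit + C + A
lit + lit + A
lit + lit + B % A
lit + lit + C % A
lit + lit + lit % A
lit + lit + lit % B
lit + lit + lit % C
lit + lit + lit % lit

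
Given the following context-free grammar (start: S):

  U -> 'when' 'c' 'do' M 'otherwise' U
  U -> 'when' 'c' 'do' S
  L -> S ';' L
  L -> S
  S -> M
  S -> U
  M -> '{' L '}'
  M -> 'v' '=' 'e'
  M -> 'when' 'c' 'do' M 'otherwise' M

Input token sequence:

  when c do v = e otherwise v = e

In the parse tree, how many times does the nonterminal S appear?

1

[S [M when c do [M v = e] otherwise [M v = e]]]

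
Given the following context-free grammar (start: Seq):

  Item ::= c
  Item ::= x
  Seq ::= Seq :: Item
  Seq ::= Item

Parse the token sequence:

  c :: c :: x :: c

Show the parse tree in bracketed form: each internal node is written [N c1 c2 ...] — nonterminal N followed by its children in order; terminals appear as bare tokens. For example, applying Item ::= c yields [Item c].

Seq
Seq :: Item
Seq :: Item :: Item
Seq :: Item :: Item :: Item
Item :: Item :: Item :: Item
c :: Item :: Item :: Item
c :: c :: Item :: Item
c :: c :: x :: Item
c :: c :: x :: c

[Seq [Seq [Seq [Seq [Item c]] :: [Item c]] :: [Item x]] :: [Item c]]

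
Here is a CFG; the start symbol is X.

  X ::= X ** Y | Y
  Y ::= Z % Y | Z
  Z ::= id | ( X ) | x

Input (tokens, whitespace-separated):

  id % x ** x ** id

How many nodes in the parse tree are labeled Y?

[X [X [X [Y [Z id] % [Y [Z x]]]] ** [Y [Z x]]] ** [Y [Z id]]]

4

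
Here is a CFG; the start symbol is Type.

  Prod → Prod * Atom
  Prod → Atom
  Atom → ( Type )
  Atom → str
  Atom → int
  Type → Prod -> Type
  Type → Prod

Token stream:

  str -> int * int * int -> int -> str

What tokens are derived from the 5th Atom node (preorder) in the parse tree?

int

[Type [Prod [Atom str]] -> [Type [Prod [Prod [Prod [Atom int]] * [Atom int]] * [Atom int]] -> [Type [Prod [Atom int]] -> [Type [Prod [Atom str]]]]]]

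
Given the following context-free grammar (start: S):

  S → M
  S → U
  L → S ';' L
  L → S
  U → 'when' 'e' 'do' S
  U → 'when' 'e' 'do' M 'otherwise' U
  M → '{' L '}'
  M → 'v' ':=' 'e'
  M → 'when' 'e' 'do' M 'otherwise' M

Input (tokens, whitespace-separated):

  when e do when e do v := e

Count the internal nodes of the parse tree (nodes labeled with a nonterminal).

6

[S [U when e do [S [U when e do [S [M v := e]]]]]]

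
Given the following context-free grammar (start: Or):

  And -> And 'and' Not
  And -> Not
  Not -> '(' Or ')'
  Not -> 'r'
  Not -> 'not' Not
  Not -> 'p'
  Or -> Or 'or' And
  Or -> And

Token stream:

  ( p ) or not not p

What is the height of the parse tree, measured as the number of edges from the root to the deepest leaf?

7

[Or [Or [And [Not ( [Or [And [Not p]]] )]]] or [And [Not not [Not not [Not p]]]]]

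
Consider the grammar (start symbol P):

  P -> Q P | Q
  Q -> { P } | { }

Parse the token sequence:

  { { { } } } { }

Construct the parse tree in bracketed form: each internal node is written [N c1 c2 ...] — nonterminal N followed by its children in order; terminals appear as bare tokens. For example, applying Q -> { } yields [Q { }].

P
Q P
{ P } P
{ Q } P
{ { P } } P
{ { Q } } P
{ { { } } } P
{ { { } } } Q
{ { { } } } { }

[P [Q { [P [Q { [P [Q { }]] }]] }] [P [Q { }]]]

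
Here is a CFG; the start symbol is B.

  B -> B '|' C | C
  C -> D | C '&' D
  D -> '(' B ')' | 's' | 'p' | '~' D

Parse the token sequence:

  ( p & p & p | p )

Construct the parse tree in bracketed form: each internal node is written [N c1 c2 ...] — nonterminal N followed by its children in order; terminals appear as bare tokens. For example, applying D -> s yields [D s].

[B [C [D ( [B [B [C [C [C [D p]] & [D p]] & [D p]]] | [C [D p]]] )]]]

B
C
D
( B )
( B | C )
( C | C )
( C & D | C )
( C & D & D | C )
( D & D & D | C )
( p & D & D | C )
( p & p & D | C )
( p & p & p | C )
( p & p & p | D )
( p & p & p | p )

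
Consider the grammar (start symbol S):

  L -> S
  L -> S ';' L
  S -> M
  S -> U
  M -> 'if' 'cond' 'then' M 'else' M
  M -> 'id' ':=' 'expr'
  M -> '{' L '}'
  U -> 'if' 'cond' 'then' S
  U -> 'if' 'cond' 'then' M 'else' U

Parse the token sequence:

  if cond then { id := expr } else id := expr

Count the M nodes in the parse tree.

[S [M if cond then [M { [L [S [M id := expr]]] }] else [M id := expr]]]

4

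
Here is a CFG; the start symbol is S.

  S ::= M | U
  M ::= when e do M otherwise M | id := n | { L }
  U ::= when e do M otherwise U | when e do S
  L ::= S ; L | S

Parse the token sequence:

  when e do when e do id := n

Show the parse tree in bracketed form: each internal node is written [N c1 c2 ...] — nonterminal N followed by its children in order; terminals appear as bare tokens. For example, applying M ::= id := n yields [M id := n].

S
U
when e do S
when e do U
when e do when e do S
when e do when e do M
when e do when e do id := n

[S [U when e do [S [U when e do [S [M id := n]]]]]]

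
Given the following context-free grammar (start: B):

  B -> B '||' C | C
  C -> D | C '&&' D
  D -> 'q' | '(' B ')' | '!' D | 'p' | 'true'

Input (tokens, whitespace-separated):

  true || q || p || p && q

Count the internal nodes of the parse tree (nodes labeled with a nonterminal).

14

[B [B [B [B [C [D true]]] || [C [D q]]] || [C [D p]]] || [C [C [D p]] && [D q]]]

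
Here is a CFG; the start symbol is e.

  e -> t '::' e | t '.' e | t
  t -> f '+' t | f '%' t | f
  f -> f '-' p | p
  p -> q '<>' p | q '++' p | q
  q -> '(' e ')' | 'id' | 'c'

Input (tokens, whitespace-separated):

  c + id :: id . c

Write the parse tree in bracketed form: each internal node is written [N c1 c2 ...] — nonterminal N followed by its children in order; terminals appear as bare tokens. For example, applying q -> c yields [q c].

e
t :: e
f + t :: e
p + t :: e
q + t :: e
c + t :: e
c + f :: e
c + p :: e
c + q :: e
c + id :: e
c + id :: t . e
c + id :: f . e
c + id :: p . e
c + id :: q . e
c + id :: id . e
c + id :: id . t
c + id :: id . f
c + id :: id . p
c + id :: id . q
c + id :: id . c

[e [t [f [p [q c]]] + [t [f [p [q id]]]]] :: [e [t [f [p [q id]]]] . [e [t [f [p [q c]]]]]]]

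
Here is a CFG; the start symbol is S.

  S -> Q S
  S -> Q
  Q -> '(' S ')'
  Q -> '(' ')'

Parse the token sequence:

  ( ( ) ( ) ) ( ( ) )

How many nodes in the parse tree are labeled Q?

5

[S [Q ( [S [Q ( )] [S [Q ( )]]] )] [S [Q ( [S [Q ( )]] )]]]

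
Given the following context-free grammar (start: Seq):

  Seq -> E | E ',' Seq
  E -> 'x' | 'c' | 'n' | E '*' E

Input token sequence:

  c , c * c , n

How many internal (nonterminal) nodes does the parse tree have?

[Seq [E c] , [Seq [E [E c] * [E c]] , [Seq [E n]]]]

8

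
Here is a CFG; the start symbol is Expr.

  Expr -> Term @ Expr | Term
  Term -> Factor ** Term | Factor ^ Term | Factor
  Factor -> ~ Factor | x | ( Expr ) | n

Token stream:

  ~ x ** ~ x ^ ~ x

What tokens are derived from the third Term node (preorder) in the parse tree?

[Expr [Term [Factor ~ [Factor x]] ** [Term [Factor ~ [Factor x]] ^ [Term [Factor ~ [Factor x]]]]]]

~ x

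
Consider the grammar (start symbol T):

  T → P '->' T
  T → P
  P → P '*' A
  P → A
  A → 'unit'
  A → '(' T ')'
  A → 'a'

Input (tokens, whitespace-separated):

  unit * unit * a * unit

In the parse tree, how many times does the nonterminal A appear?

4

[T [P [P [P [P [A unit]] * [A unit]] * [A a]] * [A unit]]]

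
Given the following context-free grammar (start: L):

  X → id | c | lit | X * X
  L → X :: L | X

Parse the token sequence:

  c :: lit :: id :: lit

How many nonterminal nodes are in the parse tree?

[L [X c] :: [L [X lit] :: [L [X id] :: [L [X lit]]]]]

8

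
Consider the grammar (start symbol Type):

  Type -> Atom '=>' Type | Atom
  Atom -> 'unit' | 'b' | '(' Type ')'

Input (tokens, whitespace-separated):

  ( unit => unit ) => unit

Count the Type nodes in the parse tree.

[Type [Atom ( [Type [Atom unit] => [Type [Atom unit]]] )] => [Type [Atom unit]]]

4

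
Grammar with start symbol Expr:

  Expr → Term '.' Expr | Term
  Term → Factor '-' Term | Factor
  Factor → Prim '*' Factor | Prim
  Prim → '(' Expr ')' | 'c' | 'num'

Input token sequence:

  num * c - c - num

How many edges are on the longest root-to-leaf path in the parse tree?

6

[Expr [Term [Factor [Prim num] * [Factor [Prim c]]] - [Term [Factor [Prim c]] - [Term [Factor [Prim num]]]]]]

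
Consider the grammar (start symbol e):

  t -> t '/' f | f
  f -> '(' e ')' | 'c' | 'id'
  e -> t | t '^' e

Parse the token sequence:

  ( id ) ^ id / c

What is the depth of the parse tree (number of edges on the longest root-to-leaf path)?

6

[e [t [f ( [e [t [f id]]] )]] ^ [e [t [t [f id]] / [f c]]]]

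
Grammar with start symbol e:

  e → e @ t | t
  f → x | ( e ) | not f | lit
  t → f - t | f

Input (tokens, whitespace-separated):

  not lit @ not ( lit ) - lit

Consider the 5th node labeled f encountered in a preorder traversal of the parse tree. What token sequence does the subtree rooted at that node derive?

lit

[e [e [t [f not [f lit]]]] @ [t [f not [f ( [e [t [f lit]]] )]] - [t [f lit]]]]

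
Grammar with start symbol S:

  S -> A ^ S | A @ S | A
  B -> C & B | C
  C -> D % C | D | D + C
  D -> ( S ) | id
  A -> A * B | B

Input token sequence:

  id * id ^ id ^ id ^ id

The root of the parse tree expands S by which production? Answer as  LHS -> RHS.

[S [A [A [B [C [D id]]]] * [B [C [D id]]]] ^ [S [A [B [C [D id]]]] ^ [S [A [B [C [D id]]]] ^ [S [A [B [C [D id]]]]]]]]

S -> A ^ S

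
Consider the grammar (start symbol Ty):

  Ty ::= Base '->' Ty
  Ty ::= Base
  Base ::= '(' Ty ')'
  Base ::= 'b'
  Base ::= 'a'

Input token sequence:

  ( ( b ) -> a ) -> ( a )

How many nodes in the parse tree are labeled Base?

[Ty [Base ( [Ty [Base ( [Ty [Base b]] )] -> [Ty [Base a]]] )] -> [Ty [Base ( [Ty [Base a]] )]]]

6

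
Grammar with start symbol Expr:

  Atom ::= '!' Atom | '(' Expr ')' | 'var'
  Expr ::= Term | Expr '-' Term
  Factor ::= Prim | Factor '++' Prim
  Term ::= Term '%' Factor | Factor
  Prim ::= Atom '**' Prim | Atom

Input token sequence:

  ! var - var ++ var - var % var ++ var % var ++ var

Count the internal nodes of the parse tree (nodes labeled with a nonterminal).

33

[Expr [Expr [Expr [Term [Factor [Prim [Atom ! [Atom var]]]]]] - [Term [Factor [Factor [Prim [Atom var]]] ++ [Prim [Atom var]]]]] - [Term [Term [Term [Factor [Prim [Atom var]]]] % [Factor [Factor [Prim [Atom var]]] ++ [Prim [Atom var]]]] % [Factor [Factor [Prim [Atom var]]] ++ [Prim [Atom var]]]]]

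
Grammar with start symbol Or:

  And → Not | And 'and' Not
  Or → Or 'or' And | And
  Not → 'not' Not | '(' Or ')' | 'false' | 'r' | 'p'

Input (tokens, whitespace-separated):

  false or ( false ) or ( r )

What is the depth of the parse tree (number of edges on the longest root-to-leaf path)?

[Or [Or [Or [And [Not false]]] or [And [Not ( [Or [And [Not false]]] )]]] or [And [Not ( [Or [And [Not r]]] )]]]

7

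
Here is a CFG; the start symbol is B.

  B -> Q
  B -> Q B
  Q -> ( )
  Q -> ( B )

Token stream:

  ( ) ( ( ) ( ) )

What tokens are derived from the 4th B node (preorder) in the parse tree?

[B [Q ( )] [B [Q ( [B [Q ( )] [B [Q ( )]]] )]]]

( )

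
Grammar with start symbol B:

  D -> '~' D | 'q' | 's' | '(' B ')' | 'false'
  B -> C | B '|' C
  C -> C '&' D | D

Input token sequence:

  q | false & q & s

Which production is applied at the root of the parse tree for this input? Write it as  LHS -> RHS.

[B [B [C [D q]]] | [C [C [C [D false]] & [D q]] & [D s]]]

B -> B '|' C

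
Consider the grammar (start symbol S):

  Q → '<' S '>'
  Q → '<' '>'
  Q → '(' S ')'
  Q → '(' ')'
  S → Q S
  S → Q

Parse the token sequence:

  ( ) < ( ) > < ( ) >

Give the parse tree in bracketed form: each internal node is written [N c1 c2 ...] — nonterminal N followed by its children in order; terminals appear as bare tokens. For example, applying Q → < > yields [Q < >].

S
Q S
( ) S
( ) Q S
( ) < S > S
( ) < Q > S
( ) < ( ) > S
( ) < ( ) > Q
( ) < ( ) > < S >
( ) < ( ) > < Q >
( ) < ( ) > < ( ) >

[S [Q ( )] [S [Q < [S [Q ( )]] >] [S [Q < [S [Q ( )]] >]]]]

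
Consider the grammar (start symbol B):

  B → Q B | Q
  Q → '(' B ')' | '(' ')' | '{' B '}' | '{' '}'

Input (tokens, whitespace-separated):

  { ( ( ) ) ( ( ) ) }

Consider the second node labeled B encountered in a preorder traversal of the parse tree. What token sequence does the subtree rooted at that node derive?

( ( ) ) ( ( ) )

[B [Q { [B [Q ( [B [Q ( )]] )] [B [Q ( [B [Q ( )]] )]]] }]]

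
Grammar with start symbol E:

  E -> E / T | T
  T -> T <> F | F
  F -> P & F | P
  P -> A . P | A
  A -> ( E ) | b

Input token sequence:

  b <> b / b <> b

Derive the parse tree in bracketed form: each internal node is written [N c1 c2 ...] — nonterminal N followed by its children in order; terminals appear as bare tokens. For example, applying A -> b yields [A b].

[E [E [T [T [F [P [A b]]]] <> [F [P [A b]]]]] / [T [T [F [P [A b]]]] <> [F [P [A b]]]]]

E
E / T
T / T
T <> F / T
F <> F / T
P <> F / T
A <> F / T
b <> F / T
b <> P / T
b <> A / T
b <> b / T
b <> b / T <> F
b <> b / F <> F
b <> b / P <> F
b <> b / A <> F
b <> b / b <> F
b <> b / b <> P
b <> b / b <> A
b <> b / b <> b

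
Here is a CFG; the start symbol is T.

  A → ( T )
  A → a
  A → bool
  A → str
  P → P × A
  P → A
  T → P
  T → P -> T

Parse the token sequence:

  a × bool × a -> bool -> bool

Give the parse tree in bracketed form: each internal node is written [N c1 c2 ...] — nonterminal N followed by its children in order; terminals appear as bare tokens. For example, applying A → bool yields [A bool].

T
P -> T
P × A -> T
P × A × A -> T
A × A × A -> T
a × A × A -> T
a × bool × A -> T
a × bool × a -> T
a × bool × a -> P -> T
a × bool × a -> A -> T
a × bool × a -> bool -> T
a × bool × a -> bool -> P
a × bool × a -> bool -> A
a × bool × a -> bool -> bool

[T [P [P [P [A a]] × [A bool]] × [A a]] -> [T [P [A bool]] -> [T [P [A bool]]]]]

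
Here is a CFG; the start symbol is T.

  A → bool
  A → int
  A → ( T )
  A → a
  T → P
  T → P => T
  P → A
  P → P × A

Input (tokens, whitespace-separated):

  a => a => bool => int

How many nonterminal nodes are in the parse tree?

[T [P [A a]] => [T [P [A a]] => [T [P [A bool]] => [T [P [A int]]]]]]

12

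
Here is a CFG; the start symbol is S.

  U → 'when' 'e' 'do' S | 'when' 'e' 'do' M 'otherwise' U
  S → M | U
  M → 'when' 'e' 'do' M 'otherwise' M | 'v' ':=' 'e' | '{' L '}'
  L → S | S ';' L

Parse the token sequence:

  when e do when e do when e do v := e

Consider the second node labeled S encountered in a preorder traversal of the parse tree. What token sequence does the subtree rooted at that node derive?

when e do when e do v := e

[S [U when e do [S [U when e do [S [U when e do [S [M v := e]]]]]]]]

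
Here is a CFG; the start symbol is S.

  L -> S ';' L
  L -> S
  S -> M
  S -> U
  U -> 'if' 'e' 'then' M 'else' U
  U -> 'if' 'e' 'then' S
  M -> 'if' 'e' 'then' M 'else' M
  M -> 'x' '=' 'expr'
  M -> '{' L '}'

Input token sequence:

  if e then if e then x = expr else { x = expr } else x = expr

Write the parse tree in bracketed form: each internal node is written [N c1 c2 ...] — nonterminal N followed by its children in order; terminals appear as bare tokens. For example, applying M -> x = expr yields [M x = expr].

S
M
if e then M else M
if e then if e then M else M else M
if e then if e then x = expr else M else M
if e then if e then x = expr else { L } else M
if e then if e then x = expr else { S } else M
if e then if e then x = expr else { M } else M
if e then if e then x = expr else { x = expr } else M
if e then if e then x = expr else { x = expr } else x = expr

[S [M if e then [M if e then [M x = expr] else [M { [L [S [M x = expr]]] }]] else [M x = expr]]]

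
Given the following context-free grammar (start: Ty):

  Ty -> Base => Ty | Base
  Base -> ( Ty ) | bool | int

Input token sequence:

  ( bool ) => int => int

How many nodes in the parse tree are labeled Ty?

[Ty [Base ( [Ty [Base bool]] )] => [Ty [Base int] => [Ty [Base int]]]]

4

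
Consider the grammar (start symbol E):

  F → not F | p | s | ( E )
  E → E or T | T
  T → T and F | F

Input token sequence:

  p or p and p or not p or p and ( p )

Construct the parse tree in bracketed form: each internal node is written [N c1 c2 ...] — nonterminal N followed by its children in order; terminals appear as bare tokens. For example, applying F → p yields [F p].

E
E or T
E or T or T
E or T or T or T
T or T or T or T
F or T or T or T
p or T or T or T
p or T and F or T or T
p or F and F or T or T
p or p and F or T or T
p or p and p or T or T
p or p and p or F or T
p or p and p or not F or T
p or p and p or not p or T
p or p and p or not p or T and F
p or p and p or not p or F and F
p or p and p or not p or p and F
p or p and p or not p or p and ( E )
p or p and p or not p or p and ( T )
p or p and p or not p or p and ( F )
p or p and p or not p or p and ( p )

[E [E [E [E [T [F p]]] or [T [T [F p]] and [F p]]] or [T [F not [F p]]]] or [T [T [F p]] and [F ( [E [T [F p]]] )]]]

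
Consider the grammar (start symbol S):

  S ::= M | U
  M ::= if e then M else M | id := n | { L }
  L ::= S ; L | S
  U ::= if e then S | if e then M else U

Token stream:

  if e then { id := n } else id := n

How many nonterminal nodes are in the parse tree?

[S [M if e then [M { [L [S [M id := n]]] }] else [M id := n]]]

7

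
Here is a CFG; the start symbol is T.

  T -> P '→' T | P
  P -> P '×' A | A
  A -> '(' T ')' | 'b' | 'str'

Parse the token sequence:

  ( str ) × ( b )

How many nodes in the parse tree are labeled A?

[T [P [P [A ( [T [P [A str]]] )]] × [A ( [T [P [A b]]] )]]]

4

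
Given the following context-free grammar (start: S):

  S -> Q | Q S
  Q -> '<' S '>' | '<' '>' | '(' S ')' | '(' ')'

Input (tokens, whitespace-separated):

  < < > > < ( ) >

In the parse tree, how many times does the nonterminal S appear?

[S [Q < [S [Q < >]] >] [S [Q < [S [Q ( )]] >]]]

4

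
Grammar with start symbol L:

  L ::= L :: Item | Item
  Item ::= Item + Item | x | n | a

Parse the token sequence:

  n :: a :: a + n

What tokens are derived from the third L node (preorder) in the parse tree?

[L [L [L [Item n]] :: [Item a]] :: [Item [Item a] + [Item n]]]

n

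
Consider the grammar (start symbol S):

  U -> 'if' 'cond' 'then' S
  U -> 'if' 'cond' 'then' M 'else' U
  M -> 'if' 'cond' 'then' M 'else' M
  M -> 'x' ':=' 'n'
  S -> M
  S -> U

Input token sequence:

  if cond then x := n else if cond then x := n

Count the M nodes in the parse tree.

[S [U if cond then [M x := n] else [U if cond then [S [M x := n]]]]]

2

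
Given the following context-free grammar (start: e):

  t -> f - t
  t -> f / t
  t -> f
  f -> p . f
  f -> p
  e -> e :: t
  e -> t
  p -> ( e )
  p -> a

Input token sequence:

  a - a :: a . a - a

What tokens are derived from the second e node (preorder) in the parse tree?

a - a

[e [e [t [f [p a]] - [t [f [p a]]]]] :: [t [f [p a] . [f [p a]]] - [t [f [p a]]]]]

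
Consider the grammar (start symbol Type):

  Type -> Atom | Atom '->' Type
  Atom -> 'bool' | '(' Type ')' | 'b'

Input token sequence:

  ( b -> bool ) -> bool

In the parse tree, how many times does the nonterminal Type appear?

[Type [Atom ( [Type [Atom b] -> [Type [Atom bool]]] )] -> [Type [Atom bool]]]

4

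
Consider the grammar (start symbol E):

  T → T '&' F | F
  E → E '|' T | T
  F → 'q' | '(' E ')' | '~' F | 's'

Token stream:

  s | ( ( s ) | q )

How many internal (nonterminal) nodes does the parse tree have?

[E [E [T [F s]]] | [T [F ( [E [E [T [F ( [E [T [F s]]] )]]] | [T [F q]]] )]]]

15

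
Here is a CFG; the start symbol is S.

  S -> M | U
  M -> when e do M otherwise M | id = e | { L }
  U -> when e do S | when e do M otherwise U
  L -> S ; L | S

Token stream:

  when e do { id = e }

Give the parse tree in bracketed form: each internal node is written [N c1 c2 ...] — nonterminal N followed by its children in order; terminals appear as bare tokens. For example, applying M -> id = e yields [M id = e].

S
U
when e do S
when e do M
when e do { L }
when e do { S }
when e do { M }
when e do { id = e }

[S [U when e do [S [M { [L [S [M id = e]]] }]]]]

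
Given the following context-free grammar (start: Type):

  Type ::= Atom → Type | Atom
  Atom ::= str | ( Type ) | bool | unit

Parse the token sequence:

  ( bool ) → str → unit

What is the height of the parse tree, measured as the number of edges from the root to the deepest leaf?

4

[Type [Atom ( [Type [Atom bool]] )] → [Type [Atom str] → [Type [Atom unit]]]]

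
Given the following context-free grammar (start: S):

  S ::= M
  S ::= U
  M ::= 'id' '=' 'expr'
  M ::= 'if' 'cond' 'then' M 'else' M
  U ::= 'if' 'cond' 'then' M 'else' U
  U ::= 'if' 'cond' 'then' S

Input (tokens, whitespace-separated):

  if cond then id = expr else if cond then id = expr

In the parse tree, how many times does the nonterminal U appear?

[S [U if cond then [M id = expr] else [U if cond then [S [M id = expr]]]]]

2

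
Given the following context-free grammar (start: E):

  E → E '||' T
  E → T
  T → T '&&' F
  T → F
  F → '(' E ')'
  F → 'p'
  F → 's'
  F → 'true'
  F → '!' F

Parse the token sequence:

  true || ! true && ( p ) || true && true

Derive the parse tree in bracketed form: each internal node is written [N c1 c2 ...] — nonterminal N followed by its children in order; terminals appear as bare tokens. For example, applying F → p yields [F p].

E
E || T
E || T || T
T || T || T
F || T || T
true || T || T
true || T && F || T
true || F && F || T
true || ! F && F || T
true || ! true && F || T
true || ! true && ( E ) || T
true || ! true && ( T ) || T
true || ! true && ( F ) || T
true || ! true && ( p ) || T
true || ! true && ( p ) || T && F
true || ! true && ( p ) || F && F
true || ! true && ( p ) || true && F
true || ! true && ( p ) || true && true

[E [E [E [T [F true]]] || [T [T [F ! [F true]]] && [F ( [E [T [F p]]] )]]] || [T [T [F true]] && [F true]]]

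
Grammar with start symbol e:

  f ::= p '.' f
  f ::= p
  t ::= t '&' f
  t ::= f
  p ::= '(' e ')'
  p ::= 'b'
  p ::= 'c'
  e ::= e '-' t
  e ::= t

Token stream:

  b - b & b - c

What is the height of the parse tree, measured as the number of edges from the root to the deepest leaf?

6

[e [e [e [t [f [p b]]]] - [t [t [f [p b]]] & [f [p b]]]] - [t [f [p c]]]]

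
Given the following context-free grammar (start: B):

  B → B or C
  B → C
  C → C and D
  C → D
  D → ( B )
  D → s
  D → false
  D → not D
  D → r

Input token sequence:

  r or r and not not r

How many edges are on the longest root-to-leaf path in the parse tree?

5

[B [B [C [D r]]] or [C [C [D r]] and [D not [D not [D r]]]]]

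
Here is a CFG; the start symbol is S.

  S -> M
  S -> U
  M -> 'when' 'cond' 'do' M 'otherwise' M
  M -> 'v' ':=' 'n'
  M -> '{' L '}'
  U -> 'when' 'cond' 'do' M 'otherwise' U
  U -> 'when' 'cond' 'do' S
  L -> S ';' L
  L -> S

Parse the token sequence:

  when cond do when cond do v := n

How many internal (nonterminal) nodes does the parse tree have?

6

[S [U when cond do [S [U when cond do [S [M v := n]]]]]]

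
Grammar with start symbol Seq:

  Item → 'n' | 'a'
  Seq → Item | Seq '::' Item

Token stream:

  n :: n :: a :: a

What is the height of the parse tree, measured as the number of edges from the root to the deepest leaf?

5

[Seq [Seq [Seq [Seq [Item n]] :: [Item n]] :: [Item a]] :: [Item a]]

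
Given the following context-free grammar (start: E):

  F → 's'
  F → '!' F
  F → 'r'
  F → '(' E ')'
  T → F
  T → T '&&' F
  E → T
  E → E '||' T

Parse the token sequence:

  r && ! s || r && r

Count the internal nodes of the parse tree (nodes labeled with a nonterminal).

[E [E [T [T [F r]] && [F ! [F s]]]] || [T [T [F r]] && [F r]]]

11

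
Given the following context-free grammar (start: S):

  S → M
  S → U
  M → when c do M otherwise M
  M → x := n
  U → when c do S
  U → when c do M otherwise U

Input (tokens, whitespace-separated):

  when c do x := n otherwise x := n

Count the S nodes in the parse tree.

[S [M when c do [M x := n] otherwise [M x := n]]]

1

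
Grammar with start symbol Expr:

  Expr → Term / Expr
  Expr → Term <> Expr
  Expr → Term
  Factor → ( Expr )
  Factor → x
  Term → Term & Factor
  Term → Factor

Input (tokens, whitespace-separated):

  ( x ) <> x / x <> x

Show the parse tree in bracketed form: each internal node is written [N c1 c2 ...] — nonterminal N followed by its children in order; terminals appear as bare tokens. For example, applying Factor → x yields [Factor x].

[Expr [Term [Factor ( [Expr [Term [Factor x]]] )]] <> [Expr [Term [Factor x]] / [Expr [Term [Factor x]] <> [Expr [Term [Factor x]]]]]]

Expr
Term <> Expr
Factor <> Expr
( Expr ) <> Expr
( Term ) <> Expr
( Factor ) <> Expr
( x ) <> Expr
( x ) <> Term / Expr
( x ) <> Factor / Expr
( x ) <> x / Expr
( x ) <> x / Term <> Expr
( x ) <> x / Factor <> Expr
( x ) <> x / x <> Expr
( x ) <> x / x <> Term
( x ) <> x / x <> Factor
( x ) <> x / x <> x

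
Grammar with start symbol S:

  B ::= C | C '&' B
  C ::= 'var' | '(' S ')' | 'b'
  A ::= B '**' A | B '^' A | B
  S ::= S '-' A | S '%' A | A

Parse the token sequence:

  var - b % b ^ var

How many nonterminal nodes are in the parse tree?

[S [S [S [A [B [C var]]]] - [A [B [C b]]]] % [A [B [C b]] ^ [A [B [C var]]]]]

15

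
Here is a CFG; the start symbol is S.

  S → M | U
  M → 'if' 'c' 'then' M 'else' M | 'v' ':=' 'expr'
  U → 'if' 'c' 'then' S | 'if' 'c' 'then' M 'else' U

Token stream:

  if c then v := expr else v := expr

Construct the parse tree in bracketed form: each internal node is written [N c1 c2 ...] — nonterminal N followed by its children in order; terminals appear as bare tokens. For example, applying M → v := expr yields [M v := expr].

S
M
if c then M else M
if c then v := expr else M
if c then v := expr else v := expr

[S [M if c then [M v := expr] else [M v := expr]]]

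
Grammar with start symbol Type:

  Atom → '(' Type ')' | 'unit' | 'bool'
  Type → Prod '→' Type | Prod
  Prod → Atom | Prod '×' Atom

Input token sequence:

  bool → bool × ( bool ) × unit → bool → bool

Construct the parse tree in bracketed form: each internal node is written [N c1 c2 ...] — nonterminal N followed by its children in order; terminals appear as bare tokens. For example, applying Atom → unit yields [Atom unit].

[Type [Prod [Atom bool]] → [Type [Prod [Prod [Prod [Atom bool]] × [Atom ( [Type [Prod [Atom bool]]] )]] × [Atom unit]] → [Type [Prod [Atom bool]] → [Type [Prod [Atom bool]]]]]]

Type
Prod → Type
Atom → Type
bool → Type
bool → Prod → Type
bool → Prod × Atom → Type
bool → Prod × Atom × Atom → Type
bool → Atom × Atom × Atom → Type
bool → bool × Atom × Atom → Type
bool → bool × ( Type ) × Atom → Type
bool → bool × ( Prod ) × Atom → Type
bool → bool × ( Atom ) × Atom → Type
bool → bool × ( bool ) × Atom → Type
bool → bool × ( bool ) × unit → Type
bool → bool × ( bool ) × unit → Prod → Type
bool → bool × ( bool ) × unit → Atom → Type
bool → bool × ( bool ) × unit → bool → Type
bool → bool × ( bool ) × unit → bool → Prod
bool → bool × ( bool ) × unit → bool → Atom
bool → bool × ( bool ) × unit → bool → bool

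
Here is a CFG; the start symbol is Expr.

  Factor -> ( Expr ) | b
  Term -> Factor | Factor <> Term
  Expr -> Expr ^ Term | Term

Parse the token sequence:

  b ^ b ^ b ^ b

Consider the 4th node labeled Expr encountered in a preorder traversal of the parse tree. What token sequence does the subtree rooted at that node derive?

b

[Expr [Expr [Expr [Expr [Term [Factor b]]] ^ [Term [Factor b]]] ^ [Term [Factor b]]] ^ [Term [Factor b]]]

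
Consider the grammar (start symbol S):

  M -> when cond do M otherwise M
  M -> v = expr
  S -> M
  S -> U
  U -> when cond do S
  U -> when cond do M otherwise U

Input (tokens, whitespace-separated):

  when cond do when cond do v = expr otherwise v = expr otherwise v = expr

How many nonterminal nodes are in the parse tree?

6

[S [M when cond do [M when cond do [M v = expr] otherwise [M v = expr]] otherwise [M v = expr]]]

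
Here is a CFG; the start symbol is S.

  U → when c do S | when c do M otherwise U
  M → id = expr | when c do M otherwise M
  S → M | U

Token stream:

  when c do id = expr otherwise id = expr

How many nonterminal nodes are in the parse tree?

4

[S [M when c do [M id = expr] otherwise [M id = expr]]]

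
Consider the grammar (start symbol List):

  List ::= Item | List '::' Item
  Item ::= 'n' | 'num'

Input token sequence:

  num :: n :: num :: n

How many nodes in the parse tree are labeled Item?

4

[List [List [List [List [Item num]] :: [Item n]] :: [Item num]] :: [Item n]]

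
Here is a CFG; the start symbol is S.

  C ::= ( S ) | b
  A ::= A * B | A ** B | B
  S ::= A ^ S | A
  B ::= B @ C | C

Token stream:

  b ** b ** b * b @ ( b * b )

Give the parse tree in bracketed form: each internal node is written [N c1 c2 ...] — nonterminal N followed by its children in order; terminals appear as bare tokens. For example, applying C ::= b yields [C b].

[S [A [A [A [A [B [C b]]] ** [B [C b]]] ** [B [C b]]] * [B [B [C b]] @ [C ( [S [A [A [B [C b]]] * [B [C b]]]] )]]]]

S
A
A * B
A ** B * B
A ** B ** B * B
B ** B ** B * B
C ** B ** B * B
b ** B ** B * B
b ** C ** B * B
b ** b ** B * B
b ** b ** C * B
b ** b ** b * B
b ** b ** b * B @ C
b ** b ** b * C @ C
b ** b ** b * b @ C
b ** b ** b * b @ ( S )
b ** b ** b * b @ ( A )
b ** b ** b * b @ ( A * B )
b ** b ** b * b @ ( B * B )
b ** b ** b * b @ ( C * B )
b ** b ** b * b @ ( b * B )
b ** b ** b * b @ ( b * C )
b ** b ** b * b @ ( b * b )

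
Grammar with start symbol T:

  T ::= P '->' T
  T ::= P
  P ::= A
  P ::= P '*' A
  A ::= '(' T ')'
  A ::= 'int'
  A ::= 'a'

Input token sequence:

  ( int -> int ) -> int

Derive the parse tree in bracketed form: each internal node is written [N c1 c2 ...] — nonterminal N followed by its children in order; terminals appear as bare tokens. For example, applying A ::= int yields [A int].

[T [P [A ( [T [P [A int]] -> [T [P [A int]]]] )]] -> [T [P [A int]]]]

T
P -> T
A -> T
( T ) -> T
( P -> T ) -> T
( A -> T ) -> T
( int -> T ) -> T
( int -> P ) -> T
( int -> A ) -> T
( int -> int ) -> T
( int -> int ) -> P
( int -> int ) -> A
( int -> int ) -> int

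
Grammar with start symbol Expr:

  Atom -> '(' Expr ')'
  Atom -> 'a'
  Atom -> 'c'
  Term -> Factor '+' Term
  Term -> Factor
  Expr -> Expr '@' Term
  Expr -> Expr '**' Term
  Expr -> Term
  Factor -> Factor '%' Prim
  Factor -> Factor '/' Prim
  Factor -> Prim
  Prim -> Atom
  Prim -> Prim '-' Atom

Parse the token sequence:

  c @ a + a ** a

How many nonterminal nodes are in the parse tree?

19

[Expr [Expr [Expr [Term [Factor [Prim [Atom c]]]]] @ [Term [Factor [Prim [Atom a]]] + [Term [Factor [Prim [Atom a]]]]]] ** [Term [Factor [Prim [Atom a]]]]]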